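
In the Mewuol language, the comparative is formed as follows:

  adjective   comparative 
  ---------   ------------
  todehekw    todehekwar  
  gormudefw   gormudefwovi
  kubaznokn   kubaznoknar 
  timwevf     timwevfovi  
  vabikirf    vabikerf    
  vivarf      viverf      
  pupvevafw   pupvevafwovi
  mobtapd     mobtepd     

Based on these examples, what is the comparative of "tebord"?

"tebord" has second-to-last letter 'r'. The stems whose second-to-last letter is 'r' (vabikirf → vabikerf, vivarf → viverf) change the last vowel to 'e'.
The other patterns: stems whose second-to-last letter is 'k' add -ar; stems whose second-to-last letter is 'f' or 'v' add -ovi.
So tebord → teberd.

teberd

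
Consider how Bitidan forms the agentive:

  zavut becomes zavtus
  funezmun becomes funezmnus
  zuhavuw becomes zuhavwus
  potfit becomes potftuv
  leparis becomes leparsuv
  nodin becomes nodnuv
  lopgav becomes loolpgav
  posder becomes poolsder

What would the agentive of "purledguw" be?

purledgwus

"purledguw" has last vowel 'u'. The stems whose last vowel is 'u' (zavut → zavtus, funezmun → funezmnus, zuhavuw → zuhavwus) delete the last vowel and add -us.
The other patterns: stems whose last vowel is 'i' delete the last vowel and add -uv; stems whose last vowel is 'a' or 'e' insert -ol- after the first vowel.
So purledguw → purledgwus.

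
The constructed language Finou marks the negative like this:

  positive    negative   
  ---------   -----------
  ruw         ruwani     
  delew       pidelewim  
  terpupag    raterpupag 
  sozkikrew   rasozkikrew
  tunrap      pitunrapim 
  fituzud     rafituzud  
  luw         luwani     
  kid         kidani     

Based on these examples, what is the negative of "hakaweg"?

rahakaweg

"hakaweg" has 3 vowels. The stems with 3 vowels (terpupag → raterpupag, sozkikrew → rasozkikrew, fituzud → rafituzud) add the prefix ra-.
So hakaweg → rahakaweg.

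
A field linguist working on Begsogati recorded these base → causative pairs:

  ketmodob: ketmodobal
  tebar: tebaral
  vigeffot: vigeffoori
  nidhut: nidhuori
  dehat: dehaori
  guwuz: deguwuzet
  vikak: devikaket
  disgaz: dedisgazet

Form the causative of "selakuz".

ketmodob and vigeffot both have last vowel 'o' yet inflect differently (ketmodobal, vigeffoori), so the last vowel is not what conditions the rule; the final letter is.
"selakuz" ends in -z. The stems ending in -z (guwuz → deguwuzet, disgaz → dedisgazet) add de- … -et around the stem.
So selakuz → deselakuzet.

deselakuzet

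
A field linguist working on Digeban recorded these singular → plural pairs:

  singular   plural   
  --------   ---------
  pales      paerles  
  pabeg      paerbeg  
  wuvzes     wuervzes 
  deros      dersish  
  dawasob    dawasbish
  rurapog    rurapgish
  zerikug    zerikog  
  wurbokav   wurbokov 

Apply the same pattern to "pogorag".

pales and deros both end in -s yet inflect differently (paerles, dersish), so the final letter is not what conditions the rule; the last vowel is.
"pogorag" has last vowel 'a'. The one such stem in the data (wurbokav → wurbokov) changes the last vowel to 'o' (as does zerikug), so the same rule applies.
The other patterns: stems whose last vowel is 'e' insert -er- after the first vowel; stems whose last vowel is 'o' delete the last vowel and add -ish.
So pogorag → pogorog.

pogorog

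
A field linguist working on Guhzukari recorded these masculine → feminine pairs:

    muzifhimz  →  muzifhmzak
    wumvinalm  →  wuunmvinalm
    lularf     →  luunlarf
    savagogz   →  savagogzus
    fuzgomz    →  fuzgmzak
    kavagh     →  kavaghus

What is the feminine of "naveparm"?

muzifhimz and savagogz both end in -z yet inflect differently (muzifhmzak, savagogzus), so the final letter is not what conditions the rule; the second-to-last letter is.
"naveparm" has second-to-last letter 'r'. The one such stem in the data (lularf → luunlarf) inserts -un- after the first vowel (as does wumvinalm), so the same rule applies.
So naveparm → naunveparm.

naunveparm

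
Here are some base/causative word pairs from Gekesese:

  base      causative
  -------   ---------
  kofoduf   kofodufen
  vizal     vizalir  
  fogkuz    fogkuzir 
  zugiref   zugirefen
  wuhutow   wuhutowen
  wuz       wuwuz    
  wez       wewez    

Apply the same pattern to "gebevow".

"gebevow" has 3 vowels. The stems with 3 vowels (wuhutow → wuhutowen, zugiref → zugirefen, kofoduf → kofodufen) add -en.
The other patterns: stems with 1 vowel repeat the first consonant+vowel as a prefix; stems with 2 vowels add -ir.
So gebevow → gebevowen.

gebevowen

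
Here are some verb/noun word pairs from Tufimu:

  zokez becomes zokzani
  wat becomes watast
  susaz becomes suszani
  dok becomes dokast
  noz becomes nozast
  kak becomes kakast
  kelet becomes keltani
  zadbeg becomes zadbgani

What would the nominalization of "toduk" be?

todkani

"toduk" has 2 vowels. The stems with 2 vowels (kelet → keltani, susaz → suszani, zokez → zokzani) delete the last vowel and add -ani.
The other pattern: stems with 1 vowel add -ast.
So toduk → todkani.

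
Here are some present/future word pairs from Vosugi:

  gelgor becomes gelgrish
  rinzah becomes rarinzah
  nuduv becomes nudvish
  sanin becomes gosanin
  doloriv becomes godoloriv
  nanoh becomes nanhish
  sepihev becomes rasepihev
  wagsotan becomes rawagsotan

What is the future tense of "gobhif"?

doloriv and nuduv both end in -v yet inflect differently (godoloriv, nudvish), so the final letter is not what conditions the rule; the last vowel is.
"gobhif" has last vowel 'i'. The stems whose last vowel is 'i' (sanin → gosanin, doloriv → godoloriv) add the prefix go-.
So gobhif → gogobhif.

gogobhif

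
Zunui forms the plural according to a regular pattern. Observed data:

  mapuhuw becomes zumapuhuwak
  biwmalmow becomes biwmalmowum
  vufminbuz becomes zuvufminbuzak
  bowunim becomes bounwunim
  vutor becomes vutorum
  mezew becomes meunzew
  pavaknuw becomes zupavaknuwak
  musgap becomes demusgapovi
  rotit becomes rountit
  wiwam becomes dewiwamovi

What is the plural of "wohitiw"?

wounhitiw

pavaknuw and biwmalmow both end in -w yet inflect differently (zupavaknuwak, biwmalmowum), so the final letter is not what conditions the rule; the last vowel is.
"wohitiw" has last vowel 'i'. The stems whose last vowel is 'i' (bowunim → bounwunim, rotit → rountit) insert -un- after the first vowel.
The other patterns: stems whose last vowel is 'u' add zu- … -ak around the stem; stems whose last vowel is 'a' add de- … -ovi around the stem; stems whose last vowel is 'o' add -um.
So wohitiw → wounhitiw.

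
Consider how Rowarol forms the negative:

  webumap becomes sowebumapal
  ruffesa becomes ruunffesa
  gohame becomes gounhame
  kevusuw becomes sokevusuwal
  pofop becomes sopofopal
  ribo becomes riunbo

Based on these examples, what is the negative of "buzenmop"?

sobuzenmopal

pofop and ribo both have last vowel 'o' yet inflect differently (sopofopal, riunbo), so the last vowel is not what conditions the rule; whether the stem ends in a vowel or a consonant is.
"buzenmop" ends in a consonant. The stems ending in a consonant (kevusuw → sokevusuwal, webumap → sowebumapal, pofop → sopofopal) add so- … -al around the stem.
So buzenmop → sobuzenmopal.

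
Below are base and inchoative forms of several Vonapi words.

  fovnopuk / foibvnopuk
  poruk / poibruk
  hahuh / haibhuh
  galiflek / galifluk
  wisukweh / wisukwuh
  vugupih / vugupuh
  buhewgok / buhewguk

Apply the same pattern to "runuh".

"runuh" has last vowel 'u'. The stems whose last vowel is 'u' (fovnopuk → foibvnopuk, poruk → poibruk, hahuh → haibhuh) insert -ib- after the first vowel.
So runuh → ruibnuh.

ruibnuh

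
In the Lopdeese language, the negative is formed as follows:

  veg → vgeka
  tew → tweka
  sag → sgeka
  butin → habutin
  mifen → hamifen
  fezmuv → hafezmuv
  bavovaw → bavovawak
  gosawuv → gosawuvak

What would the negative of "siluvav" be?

siluvavak

"siluvav" has 3 vowels. The stems with 3 vowels (bavovaw → bavovawak, gosawuv → gosawuvak) add -ak.
The other patterns: stems with 1 vowel delete the last vowel and add -eka; stems with 2 vowels add the prefix ha-.
So siluvav → siluvavak.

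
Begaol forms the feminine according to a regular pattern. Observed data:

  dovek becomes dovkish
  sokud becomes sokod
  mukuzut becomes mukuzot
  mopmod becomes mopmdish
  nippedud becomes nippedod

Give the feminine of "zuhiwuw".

zuhiwow

"zuhiwuw" has last vowel 'u'. The stems whose last vowel is 'u' (nippedud → nippedod, mukuzut → mukuzot, sokud → sokod) change the last vowel to 'o'.
The other pattern: stems whose last vowel is 'e' or 'o' delete the last vowel and add -ish.
So zuhiwuw → zuhiwow.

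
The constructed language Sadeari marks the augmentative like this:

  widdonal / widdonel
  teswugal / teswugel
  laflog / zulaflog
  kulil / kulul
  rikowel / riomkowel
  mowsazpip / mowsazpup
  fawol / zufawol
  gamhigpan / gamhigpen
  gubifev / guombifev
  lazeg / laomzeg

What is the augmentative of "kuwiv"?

kuwuv

rikowel and fawol both end in -l yet inflect differently (riomkowel, zufawol), so the final letter is not what conditions the rule; the last vowel is.
"kuwiv" has last vowel 'i'. The stems whose last vowel is 'i' (kulil → kulul, mowsazpip → mowsazpup) change the last vowel to 'u'.
The other patterns: stems whose last vowel is 'e' insert -om- after the first vowel; stems whose last vowel is 'o' add the prefix zu-; stems whose last vowel is 'a' change the last vowel to 'e'.
So kuwiv → kuwuv.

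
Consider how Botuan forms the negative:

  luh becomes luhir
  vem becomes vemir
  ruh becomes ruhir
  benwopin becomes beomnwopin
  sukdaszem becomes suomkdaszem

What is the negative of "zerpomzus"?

vem and sukdaszem both end in -m yet inflect differently (vemir, suomkdaszem), so the final letter is not what conditions the rule; the number of vowels is.
"zerpomzus" has 3 vowels. The stems with 3 vowels (benwopin → beomnwopin, sukdaszem → suomkdaszem) insert -om- after the first vowel.
So zerpomzus → zeomrpomzus.

zeomrpomzus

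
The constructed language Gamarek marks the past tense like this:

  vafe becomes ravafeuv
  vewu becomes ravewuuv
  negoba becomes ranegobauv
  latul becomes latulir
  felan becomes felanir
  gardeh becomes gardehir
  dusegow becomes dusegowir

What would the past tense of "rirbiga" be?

"rirbiga" ends in a vowel. The stems ending in a vowel (vafe → ravafeuv, vewu → ravewuuv, negoba → ranegobauv) add ra- … -uv around the stem.
So rirbiga → rarirbigauv.

rarirbigauv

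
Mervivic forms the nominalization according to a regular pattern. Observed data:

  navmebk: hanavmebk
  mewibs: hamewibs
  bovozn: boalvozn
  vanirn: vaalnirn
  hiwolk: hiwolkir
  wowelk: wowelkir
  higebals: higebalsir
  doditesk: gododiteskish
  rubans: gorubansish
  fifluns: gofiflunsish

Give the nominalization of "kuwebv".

navmebk and hiwolk both end in -k yet inflect differently (hanavmebk, hiwolkir), so the final letter is not what conditions the rule; the second-to-last letter is.
"kuwebv" has second-to-last letter 'b'. The stems whose second-to-last letter is 'b' (navmebk → hanavmebk, mewibs → hamewibs) add the prefix ha-.
The other patterns: stems whose second-to-last letter is 'r' or 'z' insert -al- after the first vowel; stems whose second-to-last letter is 'l' add -ir; stems whose second-to-last letter is 'n' or 's' add go- … -ish around the stem.
So kuwebv → hakuwebv.

hakuwebv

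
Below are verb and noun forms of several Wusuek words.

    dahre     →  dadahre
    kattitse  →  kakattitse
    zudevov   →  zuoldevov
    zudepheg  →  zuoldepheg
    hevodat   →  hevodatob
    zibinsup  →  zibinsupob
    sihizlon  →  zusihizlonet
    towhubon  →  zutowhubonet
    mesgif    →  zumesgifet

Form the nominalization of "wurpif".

dahre and zudepheg both have last vowel 'e' yet inflect differently (dadahre, zuoldepheg), so the last vowel is not what conditions the rule; the final letter is.
"wurpif" ends in -f. The one such stem in the data (mesgif → zumesgifet) adds zu- … -et around the stem, so the same rule applies.
The other patterns: stems ending in -e repeat the first consonant+vowel as a prefix; stems ending in -g or -v insert -ol- after the first vowel; stems ending in -p or -t add -ob.
So wurpif → zuwurpifet.

zuwurpifet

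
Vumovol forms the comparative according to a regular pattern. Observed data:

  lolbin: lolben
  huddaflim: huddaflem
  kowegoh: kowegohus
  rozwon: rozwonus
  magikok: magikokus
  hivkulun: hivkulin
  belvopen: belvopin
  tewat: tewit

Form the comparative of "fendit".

lolbin and rozwon both end in -n yet inflect differently (lolben, rozwonus), so the final letter is not what conditions the rule; the last vowel is.
"fendit" has last vowel 'i'. The stems whose last vowel is 'i' (lolbin → lolben, huddaflim → huddaflem) change the last vowel to 'e'.
So fendit → fendet.

fendet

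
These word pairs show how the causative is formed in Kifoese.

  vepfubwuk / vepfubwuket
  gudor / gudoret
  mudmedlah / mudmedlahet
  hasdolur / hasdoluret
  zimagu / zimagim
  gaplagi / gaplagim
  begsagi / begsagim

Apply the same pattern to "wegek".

vepfubwuk and zimagu both have last vowel 'u' yet inflect differently (vepfubwuket, zimagim), so the last vowel is not what conditions the rule; whether the stem ends in a vowel or a consonant is.
"wegek" ends in a consonant. The stems ending in a consonant (vepfubwuk → vepfubwuket, gudor → gudoret, mudmedlah → mudmedlahet) add -et.
The other pattern: stems ending in a vowel drop the final letter and add -im.
So wegek → wegeket.

wegeket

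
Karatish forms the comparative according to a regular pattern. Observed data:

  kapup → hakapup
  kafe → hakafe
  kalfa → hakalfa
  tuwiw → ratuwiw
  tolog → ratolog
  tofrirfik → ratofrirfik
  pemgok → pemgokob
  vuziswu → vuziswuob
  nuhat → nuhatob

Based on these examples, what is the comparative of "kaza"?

hakaza

tofrirfik and pemgok both end in -k yet inflect differently (ratofrirfik, pemgokob), so the final letter is not what conditions the rule; the first letter is.
"kaza" begins with k-. The stems beginning with k- (kapup → hakapup, kafe → hakafe, kalfa → hakalfa) add the prefix ha-.
So kaza → hakaza.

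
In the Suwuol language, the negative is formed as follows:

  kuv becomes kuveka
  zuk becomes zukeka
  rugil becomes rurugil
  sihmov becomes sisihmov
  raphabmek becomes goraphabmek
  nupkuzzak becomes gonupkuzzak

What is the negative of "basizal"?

gobasizal

kuv and sihmov both end in -v yet inflect differently (kuveka, sisihmov), so the final letter is not what conditions the rule; the number of vowels is.
"basizal" has 3 vowels. The stems with 3 vowels (raphabmek → goraphabmek, nupkuzzak → gonupkuzzak) add the prefix go-.
So basizal → gobasizal.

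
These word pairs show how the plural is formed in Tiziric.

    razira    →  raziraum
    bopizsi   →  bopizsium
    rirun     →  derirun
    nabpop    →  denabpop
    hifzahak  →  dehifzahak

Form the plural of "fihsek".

razira and hifzahak both have last vowel 'a' yet inflect differently (raziraum, dehifzahak), so the last vowel is not what conditions the rule; whether the stem ends in a vowel or a consonant is.
"fihsek" ends in a consonant. The stems ending in a consonant (rirun → derirun, nabpop → denabpop, hifzahak → dehifzahak) add the prefix de-.
The other pattern: stems ending in a vowel add -um.
So fihsek → defihsek.

defihsek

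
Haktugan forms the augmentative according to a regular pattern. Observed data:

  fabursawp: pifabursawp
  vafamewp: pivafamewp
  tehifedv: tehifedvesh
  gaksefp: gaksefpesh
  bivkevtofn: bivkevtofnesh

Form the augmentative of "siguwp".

pisiguwp

fabursawp and gaksefp both end in -p yet inflect differently (pifabursawp, gaksefpesh), so the final letter is not what conditions the rule; the second-to-last letter is.
"siguwp" has second-to-last letter 'w'. The stems whose second-to-last letter is 'w' (fabursawp → pifabursawp, vafamewp → pivafamewp) add the prefix pi-.
The other pattern: stems whose second-to-last letter is 'd' or 'f' add -esh.
So siguwp → pisiguwp.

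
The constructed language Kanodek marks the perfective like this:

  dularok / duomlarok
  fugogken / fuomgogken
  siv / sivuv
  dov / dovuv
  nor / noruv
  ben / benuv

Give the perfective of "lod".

loduv

"lod" has 1 vowel. The stems with 1 vowel (siv → sivuv, nor → noruv, dov → dovuv) add -uv.
So lod → loduv.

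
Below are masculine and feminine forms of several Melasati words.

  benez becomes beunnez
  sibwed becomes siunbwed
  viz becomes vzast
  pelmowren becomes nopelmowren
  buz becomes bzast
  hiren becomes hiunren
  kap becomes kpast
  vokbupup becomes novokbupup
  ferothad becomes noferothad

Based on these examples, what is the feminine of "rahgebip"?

"rahgebip" has 3 vowels. The stems with 3 vowels (ferothad → noferothad, pelmowren → nopelmowren, vokbupup → novokbupup) add the prefix no-.
The other patterns: stems with 1 vowel delete the last vowel and add -ast; stems with 2 vowels insert -un- after the first vowel.
So rahgebip → norahgebip.

norahgebip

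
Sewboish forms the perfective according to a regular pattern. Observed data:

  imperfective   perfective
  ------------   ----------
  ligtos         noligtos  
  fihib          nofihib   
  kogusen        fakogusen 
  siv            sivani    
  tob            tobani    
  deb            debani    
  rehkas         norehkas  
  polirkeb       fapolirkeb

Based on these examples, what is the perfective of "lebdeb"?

"lebdeb" has 2 vowels. The stems with 2 vowels (ligtos → noligtos, fihib → nofihib, rehkas → norehkas) add the prefix no-.
So lebdeb → nolebdeb.

nolebdeb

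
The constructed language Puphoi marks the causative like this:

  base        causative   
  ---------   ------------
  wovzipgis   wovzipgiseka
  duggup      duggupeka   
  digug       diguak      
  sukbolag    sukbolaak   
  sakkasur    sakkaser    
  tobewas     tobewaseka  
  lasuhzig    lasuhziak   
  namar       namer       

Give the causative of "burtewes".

burteweseka

"burtewes" ends in -s. The stems ending in -s (tobewas → tobewaseka, wovzipgis → wovzipgiseka) add -eka.
So burtewes → burteweseka.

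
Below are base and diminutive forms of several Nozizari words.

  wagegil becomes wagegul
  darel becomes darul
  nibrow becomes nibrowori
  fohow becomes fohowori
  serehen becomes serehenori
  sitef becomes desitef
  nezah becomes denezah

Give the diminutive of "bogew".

bogewori

darel and serehen both have last vowel 'e' yet inflect differently (darul, serehenori), so the last vowel is not what conditions the rule; the final letter is.
"bogew" ends in -w. The stems ending in -w (nibrow → nibrowori, fohow → fohowori) add -ori.
So bogew → bogewori.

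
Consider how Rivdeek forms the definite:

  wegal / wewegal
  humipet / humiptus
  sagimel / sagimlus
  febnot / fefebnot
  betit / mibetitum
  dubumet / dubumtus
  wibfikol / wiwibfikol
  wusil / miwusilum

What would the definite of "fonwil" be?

mifonwilum

sagimel and wusil both end in -l yet inflect differently (sagimlus, miwusilum), so the final letter is not what conditions the rule; the last vowel is.
"fonwil" has last vowel 'i'. The stems whose last vowel is 'i' (wusil → miwusilum, betit → mibetitum) add mi- … -um around the stem.
The other patterns: stems whose last vowel is 'e' delete the last vowel and add -us; stems whose last vowel is 'a' or 'o' repeat the first consonant+vowel as a prefix.
So fonwil → mifonwilum.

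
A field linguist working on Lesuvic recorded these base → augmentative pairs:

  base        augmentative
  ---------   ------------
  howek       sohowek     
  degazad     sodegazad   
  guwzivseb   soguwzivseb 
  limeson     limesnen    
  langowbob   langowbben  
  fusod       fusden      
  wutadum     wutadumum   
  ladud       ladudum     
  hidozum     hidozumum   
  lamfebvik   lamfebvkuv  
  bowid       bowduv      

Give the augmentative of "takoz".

guwzivseb and langowbob both end in -b yet inflect differently (soguwzivseb, langowbben), so the final letter is not what conditions the rule; the last vowel is.
"takoz" has last vowel 'o'. The stems whose last vowel is 'o' (limeson → limesnen, langowbob → langowbben, fusod → fusden) delete the last vowel and add -en.
So takoz → takzen.

takzen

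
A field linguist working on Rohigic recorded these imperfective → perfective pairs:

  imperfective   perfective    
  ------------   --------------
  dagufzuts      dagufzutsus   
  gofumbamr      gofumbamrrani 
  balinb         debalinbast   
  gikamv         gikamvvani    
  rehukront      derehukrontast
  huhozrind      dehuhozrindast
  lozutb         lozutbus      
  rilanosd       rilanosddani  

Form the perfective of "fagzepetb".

fagzepetbus

lozutb and balinb both end in -b yet inflect differently (lozutbus, debalinbast), so the final letter is not what conditions the rule; the second-to-last letter is.
"fagzepetb" has second-to-last letter 't'. The stems whose second-to-last letter is 't' (dagufzuts → dagufzutsus, lozutb → lozutbus) add -us.
The other patterns: stems whose second-to-last letter is 'n' add de- … -ast around the stem; stems whose second-to-last letter is 'm' or 's' double the final consonant and add -ani.
So fagzepetb → fagzepetbus.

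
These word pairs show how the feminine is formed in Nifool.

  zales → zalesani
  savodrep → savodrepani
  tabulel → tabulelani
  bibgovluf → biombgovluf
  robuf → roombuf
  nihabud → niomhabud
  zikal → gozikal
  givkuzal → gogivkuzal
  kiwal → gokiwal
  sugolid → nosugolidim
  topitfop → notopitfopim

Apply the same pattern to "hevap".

tabulel and zikal both end in -l yet inflect differently (tabulelani, gozikal), so the final letter is not what conditions the rule; the last vowel is.
"hevap" has last vowel 'a'. The stems whose last vowel is 'a' (zikal → gozikal, givkuzal → gogivkuzal, kiwal → gokiwal) add the prefix go-.
So hevap → gohevap.

gohevap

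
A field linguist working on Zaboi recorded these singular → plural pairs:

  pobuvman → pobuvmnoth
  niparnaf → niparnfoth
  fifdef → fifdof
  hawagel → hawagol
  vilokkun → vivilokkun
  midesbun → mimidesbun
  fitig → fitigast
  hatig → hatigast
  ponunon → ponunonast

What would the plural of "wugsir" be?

wugsirast

"wugsir" has last vowel 'i'. The stems whose last vowel is 'i' (fitig → fitigast, hatig → hatigast) add -ast.
The other patterns: stems whose last vowel is 'a' delete the last vowel and add -oth; stems whose last vowel is 'e' change the last vowel to 'o'; stems whose last vowel is 'u' repeat the first consonant+vowel as a prefix.
So wugsir → wugsirast.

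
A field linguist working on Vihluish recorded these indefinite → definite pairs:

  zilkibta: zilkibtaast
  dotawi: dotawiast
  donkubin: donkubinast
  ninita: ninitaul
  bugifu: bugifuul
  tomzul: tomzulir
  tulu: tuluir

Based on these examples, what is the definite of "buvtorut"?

"buvtorut" begins with b-. The one such stem in the data (bugifu → bugifuul) adds -ul, so the same rule applies.
So buvtorut → buvtorutul.

buvtorutul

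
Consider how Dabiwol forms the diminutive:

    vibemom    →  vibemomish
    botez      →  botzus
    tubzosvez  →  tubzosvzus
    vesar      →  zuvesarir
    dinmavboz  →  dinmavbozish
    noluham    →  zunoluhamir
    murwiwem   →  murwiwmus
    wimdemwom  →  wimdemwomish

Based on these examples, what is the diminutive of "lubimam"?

vibemom and murwiwem both end in -m yet inflect differently (vibemomish, murwiwmus), so the final letter is not what conditions the rule; the last vowel is.
"lubimam" has last vowel 'a'. The stems whose last vowel is 'a' (noluham → zunoluhamir, vesar → zuvesarir) add zu- … -ir around the stem.
The other patterns: stems whose last vowel is 'o' add -ish; stems whose last vowel is 'e' delete the last vowel and add -us.
So lubimam → zulubimamir.

zulubimamir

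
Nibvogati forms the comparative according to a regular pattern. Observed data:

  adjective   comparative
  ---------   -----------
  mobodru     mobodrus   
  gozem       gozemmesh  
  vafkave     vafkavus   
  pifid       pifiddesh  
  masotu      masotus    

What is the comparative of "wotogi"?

"wotogi" ends in a vowel. The stems ending in a vowel (mobodru → mobodrus, masotu → masotus, vafkave → vafkavus) drop the final letter and add -us.
So wotogi → wotogus.

wotogus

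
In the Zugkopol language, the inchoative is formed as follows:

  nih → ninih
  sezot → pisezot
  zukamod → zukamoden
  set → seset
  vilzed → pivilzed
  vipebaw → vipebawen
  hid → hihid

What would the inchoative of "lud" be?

lulud

"lud" has 1 vowel. The stems with 1 vowel (nih → ninih, set → seset, hid → hihid) repeat the first consonant+vowel as a prefix.
The other patterns: stems with 2 vowels add the prefix pi-; stems with 3 vowels add -en.
So lud → lulud.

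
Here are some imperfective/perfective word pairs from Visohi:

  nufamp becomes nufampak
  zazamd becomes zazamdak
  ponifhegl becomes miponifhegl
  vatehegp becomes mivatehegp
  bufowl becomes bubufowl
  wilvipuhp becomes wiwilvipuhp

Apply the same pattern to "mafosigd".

nufamp and vatehegp both end in -p yet inflect differently (nufampak, mivatehegp), so the final letter is not what conditions the rule; the second-to-last letter is.
"mafosigd" has second-to-last letter 'g'. The stems whose second-to-last letter is 'g' (ponifhegl → miponifhegl, vatehegp → mivatehegp) add the prefix mi-.
So mafosigd → mimafosigd.

mimafosigd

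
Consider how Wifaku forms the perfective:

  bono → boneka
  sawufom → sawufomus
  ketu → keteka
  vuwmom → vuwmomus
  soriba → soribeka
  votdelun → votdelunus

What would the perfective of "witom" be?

bono and vuwmom both have last vowel 'o' yet inflect differently (boneka, vuwmomus), so the last vowel is not what conditions the rule; whether the stem ends in a vowel or a consonant is.
"witom" ends in a consonant. The stems ending in a consonant (vuwmom → vuwmomus, votdelun → votdelunus, sawufom → sawufomus) add -us.
So witom → witomus.

witomus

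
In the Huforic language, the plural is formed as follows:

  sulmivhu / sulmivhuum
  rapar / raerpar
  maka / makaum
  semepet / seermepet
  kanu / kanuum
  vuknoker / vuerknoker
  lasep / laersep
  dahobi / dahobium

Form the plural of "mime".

mimeum

rapar and maka both have last vowel 'a' yet inflect differently (raerpar, makaum), so the last vowel is not what conditions the rule; whether the stem ends in a vowel or a consonant is.
"mime" ends in a vowel. The stems ending in a vowel (sulmivhu → sulmivhuum, dahobi → dahobium, maka → makaum) add -um.
The other pattern: stems ending in a consonant insert -er- after the first vowel.
So mime → mimeum.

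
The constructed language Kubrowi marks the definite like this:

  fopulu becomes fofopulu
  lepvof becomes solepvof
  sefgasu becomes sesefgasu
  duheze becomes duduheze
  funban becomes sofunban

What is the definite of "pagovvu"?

funban and fopulu both begin with f- yet inflect differently (sofunban, fofopulu), so the first letter is not what conditions the rule; whether the stem ends in a vowel or a consonant is.
"pagovvu" ends in a vowel. The stems ending in a vowel (duheze → duduheze, fopulu → fofopulu, sefgasu → sesefgasu) repeat the first consonant+vowel as a prefix.
So pagovvu → papagovvu.

papagovvu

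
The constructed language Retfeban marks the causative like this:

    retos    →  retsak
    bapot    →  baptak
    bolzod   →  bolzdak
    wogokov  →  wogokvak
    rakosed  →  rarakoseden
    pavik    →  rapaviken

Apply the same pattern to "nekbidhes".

"nekbidhes" has last vowel 'e'. The one such stem in the data (rakosed → rarakoseden) adds ra- … -en around the stem, so the same rule applies.
So nekbidhes → ranekbidhesen.

ranekbidhesen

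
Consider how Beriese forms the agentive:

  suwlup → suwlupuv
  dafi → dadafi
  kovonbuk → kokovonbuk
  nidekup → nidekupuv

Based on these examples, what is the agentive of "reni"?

nidekup and kovonbuk both have last vowel 'u' yet inflect differently (nidekupuv, kokovonbuk), so the last vowel is not what conditions the rule; the final letter is.
"reni" ends in -i. The one such stem in the data (dafi → dadafi) repeats the first consonant+vowel as a prefix (as does kovonbuk), so the same rule applies.
The other pattern: stems ending in -p add -uv.
So reni → rereni.

rereni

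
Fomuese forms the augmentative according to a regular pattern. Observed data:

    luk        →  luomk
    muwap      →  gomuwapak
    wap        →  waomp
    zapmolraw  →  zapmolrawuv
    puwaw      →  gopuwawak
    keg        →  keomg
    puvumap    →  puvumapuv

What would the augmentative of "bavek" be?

wap and muwap both end in -p yet inflect differently (waomp, gomuwapak), so the final letter is not what conditions the rule; the number of vowels is.
"bavek" has 2 vowels. The stems with 2 vowels (muwap → gomuwapak, puwaw → gopuwawak) add go- … -ak around the stem.
The other patterns: stems with 1 vowel insert -om- after the first vowel; stems with 3 vowels add -uv.
So bavek → gobavekak.

gobavekak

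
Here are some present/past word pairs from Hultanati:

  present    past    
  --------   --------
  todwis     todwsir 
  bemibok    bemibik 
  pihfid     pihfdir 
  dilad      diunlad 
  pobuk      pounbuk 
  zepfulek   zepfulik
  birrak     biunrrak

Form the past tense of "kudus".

birrak and zepfulek both end in -k yet inflect differently (biunrrak, zepfulik), so the final letter is not what conditions the rule; the last vowel is.
"kudus" has last vowel 'u'. The one such stem in the data (pobuk → pounbuk) inserts -un- after the first vowel (as do birrak, dilad), so the same rule applies.
So kudus → kuundus.

kuundus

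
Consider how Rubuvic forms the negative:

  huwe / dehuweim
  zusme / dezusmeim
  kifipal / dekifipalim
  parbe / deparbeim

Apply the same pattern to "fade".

Every pair shown (huwe → dehuweim, zusme → dezusmeim, kifipal → dekifipalim, …) follows the same rule: add de- … -im around the stem.
So fade → defadeim.

defadeim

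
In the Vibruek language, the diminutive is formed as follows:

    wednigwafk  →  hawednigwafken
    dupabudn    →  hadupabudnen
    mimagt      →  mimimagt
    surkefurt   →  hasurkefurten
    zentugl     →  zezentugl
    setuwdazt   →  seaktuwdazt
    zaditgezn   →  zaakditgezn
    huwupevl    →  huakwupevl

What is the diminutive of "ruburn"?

setuwdazt and mimagt both end in -t yet inflect differently (seaktuwdazt, mimimagt), so the final letter is not what conditions the rule; the second-to-last letter is.
"ruburn" has second-to-last letter 'r'. The one such stem in the data (surkefurt → hasurkefurten) adds ha- … -en around the stem, so the same rule applies.
So ruburn → haruburnen.

haruburnen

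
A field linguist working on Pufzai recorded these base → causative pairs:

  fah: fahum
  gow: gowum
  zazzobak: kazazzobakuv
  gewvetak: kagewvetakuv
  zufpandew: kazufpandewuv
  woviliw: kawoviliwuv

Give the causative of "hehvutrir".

kahehvutriruv

gow and zufpandew both end in -w yet inflect differently (gowum, kazufpandewuv), so the final letter is not what conditions the rule; the number of vowels is.
"hehvutrir" has 3 vowels. The stems with 3 vowels (zazzobak → kazazzobakuv, gewvetak → kagewvetakuv, zufpandew → kazufpandewuv) add ka- … -uv around the stem.
The other pattern: stems with 1 vowel add -um.
So hehvutrir → kahehvutriruv.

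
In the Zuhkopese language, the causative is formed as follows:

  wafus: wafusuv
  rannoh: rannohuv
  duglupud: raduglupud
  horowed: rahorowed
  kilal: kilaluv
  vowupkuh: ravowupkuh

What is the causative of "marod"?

"marod" has 2 vowels. The stems with 2 vowels (kilal → kilaluv, rannoh → rannohuv, wafus → wafusuv) add -uv.
The other pattern: stems with 3 vowels add the prefix ra-.
So marod → maroduv.

maroduv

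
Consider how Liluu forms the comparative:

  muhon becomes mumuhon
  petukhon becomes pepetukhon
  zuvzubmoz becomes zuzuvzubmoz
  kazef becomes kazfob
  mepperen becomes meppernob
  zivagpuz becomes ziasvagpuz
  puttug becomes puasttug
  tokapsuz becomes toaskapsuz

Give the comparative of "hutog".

huhutog

muhon and mepperen both end in -n yet inflect differently (mumuhon, meppernob), so the final letter is not what conditions the rule; the last vowel is.
"hutog" has last vowel 'o'. The stems whose last vowel is 'o' (muhon → mumuhon, petukhon → pepetukhon, zuvzubmoz → zuzuvzubmoz) repeat the first consonant+vowel as a prefix.
The other patterns: stems whose last vowel is 'e' delete the last vowel and add -ob; stems whose last vowel is 'u' insert -as- after the first vowel.
So hutog → huhutog.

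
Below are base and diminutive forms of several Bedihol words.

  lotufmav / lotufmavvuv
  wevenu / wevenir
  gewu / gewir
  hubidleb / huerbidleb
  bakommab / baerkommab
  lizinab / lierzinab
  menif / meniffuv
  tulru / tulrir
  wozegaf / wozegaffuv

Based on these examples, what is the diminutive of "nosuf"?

nosuffuv

lizinab and lotufmav both have last vowel 'a' yet inflect differently (lierzinab, lotufmavvuv), so the last vowel is not what conditions the rule; the final letter is.
"nosuf" ends in -f. The stems ending in -f (menif → meniffuv, wozegaf → wozegaffuv) double the final consonant and add -uv.
So nosuf → nosuffuv.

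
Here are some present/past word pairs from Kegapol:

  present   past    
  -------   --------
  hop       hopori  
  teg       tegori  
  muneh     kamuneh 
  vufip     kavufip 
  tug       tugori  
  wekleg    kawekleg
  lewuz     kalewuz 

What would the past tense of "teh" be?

tehori

teg and wekleg both end in -g yet inflect differently (tegori, kawekleg), so the final letter is not what conditions the rule; the number of vowels is.
"teh" has 1 vowel. The stems with 1 vowel (teg → tegori, tug → tugori, hop → hopori) add -ori.
So teh → tehori.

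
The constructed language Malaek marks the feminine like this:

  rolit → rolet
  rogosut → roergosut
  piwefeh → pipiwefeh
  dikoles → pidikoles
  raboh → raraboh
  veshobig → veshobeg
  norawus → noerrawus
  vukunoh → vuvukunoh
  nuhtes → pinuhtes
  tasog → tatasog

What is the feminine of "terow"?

teterow

tasog and veshobig both end in -g yet inflect differently (tatasog, veshobeg), so the final letter is not what conditions the rule; the last vowel is.
"terow" has last vowel 'o'. The stems whose last vowel is 'o' (vukunoh → vuvukunoh, raboh → raraboh, tasog → tatasog) repeat the first consonant+vowel as a prefix.
So terow → teterow.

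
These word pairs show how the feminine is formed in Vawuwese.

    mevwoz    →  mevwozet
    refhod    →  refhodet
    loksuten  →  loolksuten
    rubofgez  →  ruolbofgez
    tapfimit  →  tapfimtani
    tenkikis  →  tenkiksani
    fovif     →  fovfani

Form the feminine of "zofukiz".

zofukzani

"zofukiz" has last vowel 'i'. The stems whose last vowel is 'i' (tapfimit → tapfimtani, tenkikis → tenkiksani, fovif → fovfani) delete the last vowel and add -ani.
The other patterns: stems whose last vowel is 'o' add -et; stems whose last vowel is 'e' insert -ol- after the first vowel.
So zofukiz → zofukzani.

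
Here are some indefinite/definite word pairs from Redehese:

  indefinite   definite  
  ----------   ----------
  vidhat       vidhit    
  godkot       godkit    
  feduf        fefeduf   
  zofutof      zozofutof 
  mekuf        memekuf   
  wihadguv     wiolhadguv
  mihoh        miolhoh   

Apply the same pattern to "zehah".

godkot and zofutof both have last vowel 'o' yet inflect differently (godkit, zozofutof), so the last vowel is not what conditions the rule; the final letter is.
"zehah" ends in -h. The one such stem in the data (mihoh → miolhoh) inserts -ol- after the first vowel (as does wihadguv), so the same rule applies.
The other patterns: stems ending in -t change the last vowel to 'i'; stems ending in -f repeat the first consonant+vowel as a prefix.
So zehah → zeolhah.

zeolhah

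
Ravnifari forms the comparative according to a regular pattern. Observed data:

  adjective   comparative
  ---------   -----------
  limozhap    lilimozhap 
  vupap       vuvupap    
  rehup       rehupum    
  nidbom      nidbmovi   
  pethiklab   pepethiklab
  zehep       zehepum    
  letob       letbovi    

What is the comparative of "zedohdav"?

rehup and vupap both end in -p yet inflect differently (rehupum, vuvupap), so the final letter is not what conditions the rule; the last vowel is.
"zedohdav" has last vowel 'a'. The stems whose last vowel is 'a' (vupap → vuvupap, limozhap → lilimozhap, pethiklab → pepethiklab) repeat the first consonant+vowel as a prefix.
So zedohdav → zezedohdav.

zezedohdav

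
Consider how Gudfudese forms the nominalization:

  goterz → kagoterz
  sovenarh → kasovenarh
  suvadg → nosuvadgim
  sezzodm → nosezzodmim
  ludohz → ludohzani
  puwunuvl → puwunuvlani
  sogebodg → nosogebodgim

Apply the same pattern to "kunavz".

kunavzani

goterz and ludohz both end in -z yet inflect differently (kagoterz, ludohzani), so the final letter is not what conditions the rule; the second-to-last letter is.
"kunavz" has second-to-last letter 'v'. The one such stem in the data (puwunuvl → puwunuvlani) adds -ani, so the same rule applies.
The other patterns: stems whose second-to-last letter is 'r' add the prefix ka-; stems whose second-to-last letter is 'd' add no- … -im around the stem.
So kunavz → kunavzani.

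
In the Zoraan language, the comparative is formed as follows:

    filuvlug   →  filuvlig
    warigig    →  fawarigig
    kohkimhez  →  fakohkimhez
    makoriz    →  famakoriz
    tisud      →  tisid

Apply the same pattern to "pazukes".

filuvlug and warigig both end in -g yet inflect differently (filuvlig, fawarigig), so the final letter is not what conditions the rule; the last vowel is.
"pazukes" has last vowel 'e'. The one such stem in the data (kohkimhez → fakohkimhez) adds the prefix fa-, so the same rule applies.
The other pattern: stems whose last vowel is 'u' change the last vowel to 'i'.
So pazukes → fapazukes.

fapazukes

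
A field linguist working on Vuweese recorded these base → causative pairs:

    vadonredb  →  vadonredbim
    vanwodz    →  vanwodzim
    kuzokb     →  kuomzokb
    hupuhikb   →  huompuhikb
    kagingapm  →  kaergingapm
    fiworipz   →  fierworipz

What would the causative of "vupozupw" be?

vuerpozupw

vadonredb and kuzokb both end in -b yet inflect differently (vadonredbim, kuomzokb), so the final letter is not what conditions the rule; the second-to-last letter is.
"vupozupw" has second-to-last letter 'p'. The stems whose second-to-last letter is 'p' (kagingapm → kaergingapm, fiworipz → fierworipz) insert -er- after the first vowel.
So vupozupw → vuerpozupw.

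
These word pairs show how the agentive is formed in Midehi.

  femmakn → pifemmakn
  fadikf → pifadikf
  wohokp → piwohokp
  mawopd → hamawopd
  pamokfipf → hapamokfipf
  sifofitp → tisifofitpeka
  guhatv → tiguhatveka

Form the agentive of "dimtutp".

fadikf and pamokfipf both end in -f yet inflect differently (pifadikf, hapamokfipf), so the final letter is not what conditions the rule; the second-to-last letter is.
"dimtutp" has second-to-last letter 't'. The stems whose second-to-last letter is 't' (sifofitp → tisifofitpeka, guhatv → tiguhatveka) add ti- … -eka around the stem.
So dimtutp → tidimtutpeka.

tidimtutpeka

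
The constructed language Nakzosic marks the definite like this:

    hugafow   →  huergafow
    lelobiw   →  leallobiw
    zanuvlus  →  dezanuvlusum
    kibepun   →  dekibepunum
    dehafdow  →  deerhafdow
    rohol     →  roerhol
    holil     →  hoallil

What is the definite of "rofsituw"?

derofsituwum

rohol and holil both end in -l yet inflect differently (roerhol, hoallil), so the final letter is not what conditions the rule; the last vowel is.
"rofsituw" has last vowel 'u'. The stems whose last vowel is 'u' (kibepun → dekibepunum, zanuvlus → dezanuvlusum) add de- … -um around the stem.
So rofsituw → derofsituwum.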